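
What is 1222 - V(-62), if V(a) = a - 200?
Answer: 1484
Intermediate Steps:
V(a) = -200 + a
1222 - V(-62) = 1222 - (-200 - 62) = 1222 - 1*(-262) = 1222 + 262 = 1484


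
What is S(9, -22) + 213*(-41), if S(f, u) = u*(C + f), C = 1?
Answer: -8953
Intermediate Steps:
S(f, u) = u*(1 + f)
S(9, -22) + 213*(-41) = -22*(1 + 9) + 213*(-41) = -22*10 - 8733 = -220 - 8733 = -8953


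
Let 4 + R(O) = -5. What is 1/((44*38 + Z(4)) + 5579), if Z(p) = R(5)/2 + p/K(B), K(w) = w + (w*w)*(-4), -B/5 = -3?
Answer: 1770/12826297 ≈ 0.00013800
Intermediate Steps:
B = 15 (B = -5*(-3) = 15)
R(O) = -9 (R(O) = -4 - 5 = -9)
K(w) = w - 4*w² (K(w) = w + w²*(-4) = w - 4*w²)
Z(p) = -9/2 - p/885 (Z(p) = -9/2 + p/((15*(1 - 4*15))) = -9*½ + p/((15*(1 - 60))) = -9/2 + p/((15*(-59))) = -9/2 + p/(-885) = -9/2 + p*(-1/885) = -9/2 - p/885)
1/((44*38 + Z(4)) + 5579) = 1/((44*38 + (-9/2 - 1/885*4)) + 5579) = 1/((1672 + (-9/2 - 4/885)) + 5579) = 1/((1672 - 7973/1770) + 5579) = 1/(2951467/1770 + 5579) = 1/(12826297/1770) = 1770/12826297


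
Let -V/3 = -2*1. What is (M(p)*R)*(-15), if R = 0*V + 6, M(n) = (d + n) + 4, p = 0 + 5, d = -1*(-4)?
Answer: -1170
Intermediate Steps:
d = 4
p = 5
V = 6 (V = -(-6) = -3*(-2) = 6)
M(n) = 8 + n (M(n) = (4 + n) + 4 = 8 + n)
R = 6 (R = 0*6 + 6 = 0 + 6 = 6)
(M(p)*R)*(-15) = ((8 + 5)*6)*(-15) = (13*6)*(-15) = 78*(-15) = -1170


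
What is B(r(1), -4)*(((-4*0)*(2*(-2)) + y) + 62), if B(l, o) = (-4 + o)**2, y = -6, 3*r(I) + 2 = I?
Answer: 3584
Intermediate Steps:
r(I) = -2/3 + I/3
B(r(1), -4)*(((-4*0)*(2*(-2)) + y) + 62) = (-4 - 4)**2*(((-4*0)*(2*(-2)) - 6) + 62) = (-8)**2*((0*(-4) - 6) + 62) = 64*((0 - 6) + 62) = 64*(-6 + 62) = 64*56 = 3584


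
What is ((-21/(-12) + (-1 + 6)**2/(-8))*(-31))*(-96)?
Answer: -4092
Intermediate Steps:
((-21/(-12) + (-1 + 6)**2/(-8))*(-31))*(-96) = ((-21*(-1/12) + 5**2*(-1/8))*(-31))*(-96) = ((7/4 + 25*(-1/8))*(-31))*(-96) = ((7/4 - 25/8)*(-31))*(-96) = -11/8*(-31)*(-96) = (341/8)*(-96) = -4092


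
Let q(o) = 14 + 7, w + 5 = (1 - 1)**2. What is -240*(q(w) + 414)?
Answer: -104400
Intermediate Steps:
w = -5 (w = -5 + (1 - 1)**2 = -5 + 0**2 = -5 + 0 = -5)
q(o) = 21
-240*(q(w) + 414) = -240*(21 + 414) = -240*435 = -104400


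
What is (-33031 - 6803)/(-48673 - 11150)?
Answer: 4426/6647 ≈ 0.66586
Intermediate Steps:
(-33031 - 6803)/(-48673 - 11150) = -39834/(-59823) = -39834*(-1/59823) = 4426/6647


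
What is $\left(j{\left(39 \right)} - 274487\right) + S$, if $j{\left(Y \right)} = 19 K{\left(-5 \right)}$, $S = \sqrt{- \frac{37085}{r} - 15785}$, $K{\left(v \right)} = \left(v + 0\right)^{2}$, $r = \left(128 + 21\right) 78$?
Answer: $-274012 + \frac{i \sqrt{2132524905810}}{11622} \approx -2.7401 \cdot 10^{5} + 125.65 i$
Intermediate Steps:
$r = 11622$ ($r = 149 \cdot 78 = 11622$)
$K{\left(v \right)} = v^{2}$
$S = \frac{i \sqrt{2132524905810}}{11622}$ ($S = \sqrt{- \frac{37085}{11622} - 15785} = \sqrt{- \frac{183490355}{11622}} = \frac{i \sqrt{2132524905810}}{11622} \approx 125.65 i$)
$j{\left(Y \right)} = 475$ ($j{\left(Y \right)} = 19 \left(-5\right)^{2} = 19 \cdot 25 = 475$)
$\left(j{\left(39 \right)} - 274487\right) + S = \left(475 - 274487\right) + \frac{i \sqrt{2132524905810}}{11622} = -274012 + \frac{i \sqrt{2132524905810}}{11622}$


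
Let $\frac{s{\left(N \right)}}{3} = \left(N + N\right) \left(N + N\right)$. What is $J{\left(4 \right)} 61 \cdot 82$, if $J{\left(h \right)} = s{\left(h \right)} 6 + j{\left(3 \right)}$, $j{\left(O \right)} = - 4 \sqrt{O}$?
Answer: $5762304 - 20008 \sqrt{3} \approx 5.7276 \cdot 10^{6}$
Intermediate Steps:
$s{\left(N \right)} = 12 N^{2}$ ($s{\left(N \right)} = 3 \left(N + N\right) \left(N + N\right) = 3 \cdot 2 N 2 N = 3 \cdot 4 N^{2} = 12 N^{2}$)
$J{\left(h \right)} = - 4 \sqrt{3} + 72 h^{2}$ ($J{\left(h \right)} = 12 h^{2} \cdot 6 - 4 \sqrt{3} = 72 h^{2} - 4 \sqrt{3} = - 4 \sqrt{3} + 72 h^{2}$)
$J{\left(4 \right)} 61 \cdot 82 = \left(- 4 \sqrt{3} + 72 \cdot 4^{2}\right) 61 \cdot 82 = \left(- 4 \sqrt{3} + 72 \cdot 16\right) 61 \cdot 82 = \left(- 4 \sqrt{3} + 1152\right) 61 \cdot 82 = \left(1152 - 4 \sqrt{3}\right) 61 \cdot 82 = \left(70272 - 244 \sqrt{3}\right) 82 = 5762304 - 20008 \sqrt{3}$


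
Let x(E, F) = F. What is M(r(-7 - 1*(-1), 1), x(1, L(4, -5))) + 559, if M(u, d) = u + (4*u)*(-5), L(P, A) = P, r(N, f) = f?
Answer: 540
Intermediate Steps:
M(u, d) = -19*u (M(u, d) = u - 20*u = -19*u)
M(r(-7 - 1*(-1), 1), x(1, L(4, -5))) + 559 = -19*1 + 559 = -19 + 559 = 540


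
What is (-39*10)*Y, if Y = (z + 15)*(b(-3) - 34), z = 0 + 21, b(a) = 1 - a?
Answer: 421200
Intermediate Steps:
z = 21
Y = -1080 (Y = (21 + 15)*((1 - 1*(-3)) - 34) = 36*((1 + 3) - 34) = 36*(4 - 34) = 36*(-30) = -1080)
(-39*10)*Y = -39*10*(-1080) = -390*(-1080) = 421200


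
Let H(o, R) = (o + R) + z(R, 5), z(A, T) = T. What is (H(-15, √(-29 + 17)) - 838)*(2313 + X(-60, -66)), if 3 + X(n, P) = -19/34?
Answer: -33292904/17 + 78521*I*√3/17 ≈ -1.9584e+6 + 8000.1*I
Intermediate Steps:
H(o, R) = 5 + R + o (H(o, R) = (o + R) + 5 = (R + o) + 5 = 5 + R + o)
X(n, P) = -121/34 (X(n, P) = -3 - 19/34 = -121/34)
(H(-15, √(-29 + 17)) - 838)*(2313 + X(-60, -66)) = ((5 + √(-29 + 17) - 15) - 838)*(2313 - 121/34) = ((5 + √(-12) - 15) - 838)*(78521/34) = ((5 + 2*I*√3 - 15) - 838)*(78521/34) = ((-10 + 2*I*√3) - 838)*(78521/34) = (-848 + 2*I*√3)*(78521/34) = -33292904/17 + 78521*I*√3/17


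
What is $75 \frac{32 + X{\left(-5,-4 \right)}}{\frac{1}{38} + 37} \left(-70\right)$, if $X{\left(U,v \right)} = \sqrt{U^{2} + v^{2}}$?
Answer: $- \frac{304000}{67} - \frac{9500 \sqrt{41}}{67} \approx -5445.2$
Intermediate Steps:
$75 \frac{32 + X{\left(-5,-4 \right)}}{\frac{1}{38} + 37} \left(-70\right) = 75 \frac{32 + \sqrt{\left(-5\right)^{2} + \left(-4\right)^{2}}}{\frac{1}{38} + 37} \left(-70\right) = 75 \frac{32 + \sqrt{25 + 16}}{\frac{1}{38} + 37} \left(-70\right) = 75 \frac{32 + \sqrt{41}}{\frac{1407}{38}} \left(-70\right) = 75 \left(32 + \sqrt{41}\right) \frac{38}{1407} \left(-70\right) = 75 \left(\frac{1216}{1407} + \frac{38 \sqrt{41}}{1407}\right) \left(-70\right) = \left(\frac{30400}{469} + \frac{950 \sqrt{41}}{469}\right) \left(-70\right) = - \frac{304000}{67} - \frac{9500 \sqrt{41}}{67}$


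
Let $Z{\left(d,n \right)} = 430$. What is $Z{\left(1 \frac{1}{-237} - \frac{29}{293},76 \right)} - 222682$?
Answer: $-222252$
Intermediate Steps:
$Z{\left(1 \frac{1}{-237} - \frac{29}{293},76 \right)} - 222682 = 430 - 222682 = -222252$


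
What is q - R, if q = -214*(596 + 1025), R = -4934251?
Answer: 4587357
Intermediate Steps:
q = -346894 (q = -214*1621 = -346894)
q - R = -346894 - 1*(-4934251) = -346894 + 4934251 = 4587357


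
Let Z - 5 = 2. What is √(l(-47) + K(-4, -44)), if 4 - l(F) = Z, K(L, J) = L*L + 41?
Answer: 3*√6 ≈ 7.3485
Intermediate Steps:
K(L, J) = 41 + L² (K(L, J) = L² + 41 = 41 + L²)
Z = 7 (Z = 5 + 2 = 7)
l(F) = -3 (l(F) = 4 - 1*7 = 4 - 7 = -3)
√(l(-47) + K(-4, -44)) = √(-3 + (41 + (-4)²)) = √(-3 + (41 + 16)) = √(-3 + 57) = √54 = 3*√6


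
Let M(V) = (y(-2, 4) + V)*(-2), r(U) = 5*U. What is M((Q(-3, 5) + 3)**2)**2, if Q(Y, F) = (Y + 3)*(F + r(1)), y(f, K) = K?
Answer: 676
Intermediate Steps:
Q(Y, F) = (3 + Y)*(5 + F) (Q(Y, F) = (Y + 3)*(F + 5*1) = (3 + Y)*(F + 5) = (3 + Y)*(5 + F))
M(V) = -8 - 2*V (M(V) = (4 + V)*(-2) = -8 - 2*V)
M((Q(-3, 5) + 3)**2)**2 = (-8 - 2*((15 + 3*5 + 5*(-3) + 5*(-3)) + 3)**2)**2 = (-8 - 2*((15 + 15 - 15 - 15) + 3)**2)**2 = (-8 - 2*(0 + 3)**2)**2 = (-8 - 2*3**2)**2 = (-8 - 2*9)**2 = (-8 - 18)**2 = (-26)**2 = 676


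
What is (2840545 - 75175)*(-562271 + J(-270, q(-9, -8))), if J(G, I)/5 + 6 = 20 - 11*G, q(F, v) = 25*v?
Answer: -1513628034870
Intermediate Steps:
J(G, I) = 70 - 55*G (J(G, I) = -30 + 5*(20 - 11*G) = -30 + (100 - 55*G) = 70 - 55*G)
(2840545 - 75175)*(-562271 + J(-270, q(-9, -8))) = (2840545 - 75175)*(-562271 + (70 - 55*(-270))) = 2765370*(-562271 + (70 + 14850)) = 2765370*(-562271 + 14920) = 2765370*(-547351) = -1513628034870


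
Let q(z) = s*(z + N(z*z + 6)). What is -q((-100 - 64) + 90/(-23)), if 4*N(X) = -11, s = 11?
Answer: 172711/92 ≈ 1877.3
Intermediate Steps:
N(X) = -11/4 (N(X) = (1/4)*(-11) = -11/4)
q(z) = -121/4 + 11*z (q(z) = 11*(z - 11/4) = 11*(-11/4 + z) = -121/4 + 11*z)
-q((-100 - 64) + 90/(-23)) = -(-121/4 + 11*((-100 - 64) + 90/(-23))) = -(-121/4 + 11*(-164 + 90*(-1/23))) = -(-121/4 + 11*(-164 - 90/23)) = -(-121/4 + 11*(-3862/23)) = -(-121/4 - 42482/23) = -1*(-172711/92) = 172711/92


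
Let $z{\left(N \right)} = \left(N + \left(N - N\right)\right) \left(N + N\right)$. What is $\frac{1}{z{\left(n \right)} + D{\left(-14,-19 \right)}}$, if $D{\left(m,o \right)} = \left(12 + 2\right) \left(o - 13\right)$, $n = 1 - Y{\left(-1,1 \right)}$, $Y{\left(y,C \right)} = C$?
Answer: $- \frac{1}{448} \approx -0.0022321$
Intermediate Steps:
$n = 0$ ($n = 1 - 1 = 0$)
$D{\left(m,o \right)} = -182 + 14 o$ ($D{\left(m,o \right)} = 14 \left(-13 + o\right) = -182 + 14 o$)
$z{\left(N \right)} = 2 N^{2}$ ($z{\left(N \right)} = \left(N + 0\right) 2 N = N 2 N = 2 N^{2}$)
$\frac{1}{z{\left(n \right)} + D{\left(-14,-19 \right)}} = \frac{1}{2 \cdot 0^{2} + \left(-182 + 14 \left(-19\right)\right)} = \frac{1}{2 \cdot 0 - 448} = \frac{1}{0 - 448} = \frac{1}{-448} = - \frac{1}{448}$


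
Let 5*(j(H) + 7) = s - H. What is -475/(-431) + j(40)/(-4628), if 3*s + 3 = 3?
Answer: 2204765/1994668 ≈ 1.1053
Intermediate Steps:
s = 0 (s = -1 + (1/3)*3 = -1 + 1 = 0)
j(H) = -7 - H/5 (j(H) = -7 + (0 - H)/5 = -7 + (-H)/5 = -7 - H/5)
-475/(-431) + j(40)/(-4628) = -475/(-431) + (-7 - 1/5*40)/(-4628) = -475*(-1/431) + (-7 - 8)*(-1/4628) = 475/431 - 15*(-1/4628) = 475/431 + 15/4628 = 2204765/1994668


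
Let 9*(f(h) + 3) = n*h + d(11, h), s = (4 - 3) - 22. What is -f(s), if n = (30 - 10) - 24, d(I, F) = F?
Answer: -4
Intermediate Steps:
s = -21 (s = 1 - 22 = -21)
n = -4 (n = 20 - 24 = -4)
f(h) = -3 - h/3 (f(h) = -3 + (-4*h + h)/9 = -3 + (-3*h)/9 = -3 - h/3)
-f(s) = -(-3 - 1/3*(-21)) = -(-3 + 7) = -1*4 = -4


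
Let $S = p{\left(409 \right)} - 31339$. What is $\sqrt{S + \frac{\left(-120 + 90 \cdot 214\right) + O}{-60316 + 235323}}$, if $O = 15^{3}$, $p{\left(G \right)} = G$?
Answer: $\frac{i \sqrt{947303089732965}}{175007} \approx 175.87 i$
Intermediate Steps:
$O = 3375$
$S = -30930$ ($S = 409 - 31339 = -30930$)
$\sqrt{S + \frac{\left(-120 + 90 \cdot 214\right) + O}{-60316 + 235323}} = \sqrt{-30930 + \frac{\left(-120 + 90 \cdot 214\right) + 3375}{-60316 + 235323}} = \sqrt{-30930 + \frac{\left(-120 + 19260\right) + 3375}{175007}} = \sqrt{-30930 + \left(19140 + 3375\right) \frac{1}{175007}} = \sqrt{-30930 + 22515 \cdot \frac{1}{175007}} = \sqrt{-30930 + \frac{22515}{175007}} = \sqrt{- \frac{5412943995}{175007}} = \frac{i \sqrt{947303089732965}}{175007}$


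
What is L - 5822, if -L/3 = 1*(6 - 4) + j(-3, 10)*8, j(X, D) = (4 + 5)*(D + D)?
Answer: -10148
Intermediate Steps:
j(X, D) = 18*D (j(X, D) = 9*(2*D) = 18*D)
L = -4326 (L = -3*(1*(6 - 4) + (18*10)*8) = -3*(1*2 + 180*8) = -3*(2 + 1440) = -3*1442 = -4326)
L - 5822 = -4326 - 5822 = -10148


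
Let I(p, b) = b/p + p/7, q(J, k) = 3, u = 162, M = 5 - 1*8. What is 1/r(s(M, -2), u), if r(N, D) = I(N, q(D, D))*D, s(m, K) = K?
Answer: -7/2025 ≈ -0.0034568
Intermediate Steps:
M = -3 (M = 5 - 8 = -3)
I(p, b) = p/7 + b/p (I(p, b) = b/p + p*(⅐) = b/p + p/7 = p/7 + b/p)
r(N, D) = D*(3/N + N/7) (r(N, D) = (N/7 + 3/N)*D = (3/N + N/7)*D = D*(3/N + N/7))
1/r(s(M, -2), u) = 1/((⅐)*162*(21 + (-2)²)/(-2)) = 1/((⅐)*162*(-½)*(21 + 4)) = 1/((⅐)*162*(-½)*25) = 1/(-2025/7) = -7/2025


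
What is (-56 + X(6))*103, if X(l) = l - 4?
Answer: -5562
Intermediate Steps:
X(l) = -4 + l
(-56 + X(6))*103 = (-56 + (-4 + 6))*103 = (-56 + 2)*103 = -54*103 = -5562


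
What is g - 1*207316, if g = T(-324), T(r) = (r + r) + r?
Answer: -208288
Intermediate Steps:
T(r) = 3*r (T(r) = 2*r + r = 3*r)
g = -972 (g = 3*(-324) = -972)
g - 1*207316 = -972 - 1*207316 = -972 - 207316 = -208288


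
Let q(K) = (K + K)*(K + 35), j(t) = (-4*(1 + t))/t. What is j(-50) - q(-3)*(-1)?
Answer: -4898/25 ≈ -195.92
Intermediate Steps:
j(t) = (-4 - 4*t)/t
q(K) = 2*K*(35 + K) (q(K) = (2*K)*(35 + K) = 2*K*(35 + K))
j(-50) - q(-3)*(-1) = (-4 - 4/(-50)) - 2*(-3)*(35 - 3)*(-1) = (-4 - 4*(-1/50)) - 2*(-3)*32*(-1) = (-4 + 2/25) - (-192)*(-1) = -98/25 - 1*192 = -98/25 - 192 = -4898/25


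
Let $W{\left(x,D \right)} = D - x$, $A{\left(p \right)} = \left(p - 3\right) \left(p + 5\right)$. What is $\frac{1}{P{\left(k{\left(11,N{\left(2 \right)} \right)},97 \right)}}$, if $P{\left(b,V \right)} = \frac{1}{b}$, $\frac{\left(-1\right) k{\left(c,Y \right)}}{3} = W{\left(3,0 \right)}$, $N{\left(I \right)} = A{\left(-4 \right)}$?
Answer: $9$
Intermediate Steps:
$A{\left(p \right)} = \left(-3 + p\right) \left(5 + p\right)$
$N{\left(I \right)} = -7$ ($N{\left(I \right)} = -15 + \left(-4\right)^{2} + 2 \left(-4\right) = -15 + 16 - 8 = -7$)
$k{\left(c,Y \right)} = 9$ ($k{\left(c,Y \right)} = - 3 \left(0 - 3\right) = \left(-3\right) \left(-3\right) = 9$)
$\frac{1}{P{\left(k{\left(11,N{\left(2 \right)} \right)},97 \right)}} = \frac{1}{\frac{1}{9}} = 9$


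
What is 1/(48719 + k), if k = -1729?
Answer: 1/46990 ≈ 2.1281e-5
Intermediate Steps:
1/(48719 + k) = 1/(48719 - 1729) = 1/46990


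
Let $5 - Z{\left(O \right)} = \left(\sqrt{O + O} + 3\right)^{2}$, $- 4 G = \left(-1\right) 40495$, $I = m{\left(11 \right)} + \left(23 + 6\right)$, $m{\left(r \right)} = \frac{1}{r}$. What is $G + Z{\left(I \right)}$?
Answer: $\frac{442709}{44} - \frac{48 \sqrt{110}}{11} \approx 10016.0$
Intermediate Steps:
$I = \frac{320}{11}$ ($I = \frac{1}{11} + \left(23 + 6\right) = \frac{1}{11} + 29 = \frac{320}{11} \approx 29.091$)
$G = \frac{40495}{4}$ ($G = - \frac{\left(-1\right) 40495}{4} = \left(- \frac{1}{4}\right) \left(-40495\right) = \frac{40495}{4} \approx 10124.0$)
$Z{\left(O \right)} = 5 - \left(3 + \sqrt{2} \sqrt{O}\right)^{2}$ ($Z{\left(O \right)} = 5 - \left(\sqrt{O + O} + 3\right)^{2} = 5 - \left(\sqrt{2 O} + 3\right)^{2} = 5 - \left(\sqrt{2} \sqrt{O} + 3\right)^{2} = 5 - \left(3 + \sqrt{2} \sqrt{O}\right)^{2}$)
$G + Z{\left(I \right)} = \frac{40495}{4} + \left(5 - \left(3 + \sqrt{2} \sqrt{\frac{320}{11}}\right)^{2}\right) = \frac{40495}{4} + \left(5 - \left(3 + \sqrt{2} \frac{8 \sqrt{55}}{11}\right)^{2}\right) = \frac{40495}{4} + \left(5 - \left(3 + \frac{8 \sqrt{110}}{11}\right)^{2}\right) = \frac{40515}{4} - \left(3 + \frac{8 \sqrt{110}}{11}\right)^{2}$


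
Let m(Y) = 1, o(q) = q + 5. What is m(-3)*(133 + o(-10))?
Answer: 128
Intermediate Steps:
o(q) = 5 + q
m(-3)*(133 + o(-10)) = 1*(133 + (5 - 10)) = 1*(133 - 5) = 1*128 = 128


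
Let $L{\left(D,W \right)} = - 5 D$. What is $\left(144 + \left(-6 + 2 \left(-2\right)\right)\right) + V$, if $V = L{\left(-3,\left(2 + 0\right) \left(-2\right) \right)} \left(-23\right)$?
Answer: $-211$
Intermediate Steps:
$V = -345$ ($V = \left(-5\right) \left(-3\right) \left(-23\right) = 15 \left(-23\right) = -345$)
$\left(144 + \left(-6 + 2 \left(-2\right)\right)\right) + V = \left(144 + \left(-6 + 2 \left(-2\right)\right)\right) - 345 = \left(144 - 10\right) - 345 = 134 - 345 = -211$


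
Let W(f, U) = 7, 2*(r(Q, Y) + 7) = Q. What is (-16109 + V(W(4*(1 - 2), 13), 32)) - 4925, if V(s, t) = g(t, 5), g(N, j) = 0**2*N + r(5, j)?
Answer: -42077/2 ≈ -21039.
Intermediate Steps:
r(Q, Y) = -7 + Q/2
g(N, j) = -9/2 (g(N, j) = 0**2*N + (-7 + (1/2)*5) = 0*N + (-7 + 5/2) = 0 - 9/2 = -9/2)
V(s, t) = -9/2
(-16109 + V(W(4*(1 - 2), 13), 32)) - 4925 = (-16109 - 9/2) - 4925 = -32227/2 - 4925 = -42077/2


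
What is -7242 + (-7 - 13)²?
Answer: -6842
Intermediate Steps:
-7242 + (-7 - 13)² = -7242 + (-20)² = -7242 + 400 = -6842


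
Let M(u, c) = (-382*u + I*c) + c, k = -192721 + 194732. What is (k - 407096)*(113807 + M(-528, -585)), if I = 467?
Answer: -16901361455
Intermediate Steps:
k = 2011
M(u, c) = -382*u + 468*c (M(u, c) = (-382*u + 467*c) + c = -382*u + 468*c)
(k - 407096)*(113807 + M(-528, -585)) = (2011 - 407096)*(113807 + (-382*(-528) + 468*(-585))) = -405085*(113807 + (201696 - 273780)) = -405085*(113807 - 72084) = -405085*41723 = -16901361455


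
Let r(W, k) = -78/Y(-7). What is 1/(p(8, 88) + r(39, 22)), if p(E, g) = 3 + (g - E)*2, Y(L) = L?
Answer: 7/1219 ≈ 0.0057424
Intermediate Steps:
p(E, g) = 3 - 2*E + 2*g (p(E, g) = 3 + (-2*E + 2*g) = 3 - 2*E + 2*g)
r(W, k) = 78/7 (r(W, k) = -78/(-7) = -78*(-⅐) = 78/7)
1/(p(8, 88) + r(39, 22)) = 1/((3 - 2*8 + 2*88) + 78/7) = 1/((3 - 16 + 176) + 78/7) = 1/(163 + 78/7) = 1/(1219/7) = 7/1219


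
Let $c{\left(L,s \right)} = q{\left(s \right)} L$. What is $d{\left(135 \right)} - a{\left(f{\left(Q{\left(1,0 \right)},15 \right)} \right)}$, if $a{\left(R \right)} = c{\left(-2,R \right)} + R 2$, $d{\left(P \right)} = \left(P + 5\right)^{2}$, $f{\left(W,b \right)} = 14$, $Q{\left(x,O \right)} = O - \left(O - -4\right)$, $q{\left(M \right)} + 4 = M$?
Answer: $19592$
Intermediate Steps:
$q{\left(M \right)} = -4 + M$
$Q{\left(x,O \right)} = -4$ ($Q{\left(x,O \right)} = O - \left(O + 4\right) = O - \left(4 + O\right) = -4$)
$d{\left(P \right)} = \left(5 + P\right)^{2}$
$c{\left(L,s \right)} = L \left(-4 + s\right)$ ($c{\left(L,s \right)} = \left(-4 + s\right) L = L \left(-4 + s\right)$)
$a{\left(R \right)} = 8$ ($a{\left(R \right)} = - 2 \left(-4 + R\right) + R 2 = \left(8 - 2 R\right) + 2 R = 8$)
$d{\left(135 \right)} - a{\left(f{\left(Q{\left(1,0 \right)},15 \right)} \right)} = \left(5 + 135\right)^{2} - 8 = 140^{2} - 8 = 19600 - 8 = 19592$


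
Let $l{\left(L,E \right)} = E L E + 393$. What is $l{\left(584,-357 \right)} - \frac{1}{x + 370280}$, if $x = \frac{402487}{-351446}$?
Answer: $\frac{9685880107721275891}{130133022393} \approx 7.4431 \cdot 10^{7}$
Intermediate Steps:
$x = - \frac{402487}{351446}$ ($x = 402487 \left(- \frac{1}{351446}\right) = - \frac{402487}{351446} \approx -1.1452$)
$l{\left(L,E \right)} = 393 + L E^{2}$ ($l{\left(L,E \right)} = L E^{2} + 393 = 393 + L E^{2}$)
$l{\left(584,-357 \right)} - \frac{1}{x + 370280} = \left(393 + 584 \left(-357\right)^{2}\right) - \frac{1}{- \frac{402487}{351446} + 370280} = \left(393 + 584 \cdot 127449\right) - \frac{1}{\frac{130133022393}{351446}} = \left(393 + 74430216\right) - \frac{351446}{130133022393} = 74430609 - \frac{351446}{130133022393} = \frac{9685880107721275891}{130133022393}$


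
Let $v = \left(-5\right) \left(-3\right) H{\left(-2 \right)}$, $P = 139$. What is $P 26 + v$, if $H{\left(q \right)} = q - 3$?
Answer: $3539$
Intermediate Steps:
$H{\left(q \right)} = -3 + q$ ($H{\left(q \right)} = q - 3 = -3 + q$)
$v = -75$ ($v = \left(-5\right) \left(-3\right) \left(-3 - 2\right) = 15 \left(-5\right) = -75$)
$P 26 + v = 139 \cdot 26 - 75 = 3614 - 75 = 3539$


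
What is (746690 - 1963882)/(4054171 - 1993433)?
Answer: -608596/1030369 ≈ -0.59066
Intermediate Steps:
(746690 - 1963882)/(4054171 - 1993433) = -1217192/2060738 = -1217192*1/2060738 = -608596/1030369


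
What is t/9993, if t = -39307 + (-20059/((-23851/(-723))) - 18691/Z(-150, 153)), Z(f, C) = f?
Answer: -142356288059/35751456450 ≈ -3.9818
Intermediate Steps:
t = -142356288059/3577650 (t = -39307 + (-20059/((-23851/(-723))) - 18691/(-150)) = -39307 + (-20059/((-23851*(-1/723))) - 18691*(-1/150)) = -39307 + (-20059/23851/723 + 18691/150) = -39307 + (-20059*723/23851 + 18691/150) = -39307 + (-14502657/23851 + 18691/150) = -39307 - 1729599509/3577650 = -142356288059/3577650 ≈ -39790.)
t/9993 = -142356288059/3577650/9993 = -142356288059/3577650*1/9993 = -142356288059/35751456450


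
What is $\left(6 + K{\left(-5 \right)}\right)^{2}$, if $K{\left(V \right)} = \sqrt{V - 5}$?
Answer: $\left(6 + i \sqrt{10}\right)^{2} \approx 26.0 + 37.947 i$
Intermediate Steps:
$K{\left(V \right)} = \sqrt{-5 + V}$
$\left(6 + K{\left(-5 \right)}\right)^{2} = \left(6 + \sqrt{-5 - 5}\right)^{2} = \left(6 + \sqrt{-10}\right)^{2} = \left(6 + i \sqrt{10}\right)^{2}$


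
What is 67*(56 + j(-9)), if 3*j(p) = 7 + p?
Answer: 11122/3 ≈ 3707.3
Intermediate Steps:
j(p) = 7/3 + p/3 (j(p) = (7 + p)/3 = 7/3 + p/3)
67*(56 + j(-9)) = 67*(56 + (7/3 + (⅓)*(-9))) = 67*(56 + (7/3 - 3)) = 67*(56 - ⅔) = 67*(166/3) = 11122/3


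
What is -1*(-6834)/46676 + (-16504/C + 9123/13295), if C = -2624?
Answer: 362420509961/50885708440 ≈ 7.1222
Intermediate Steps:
-1*(-6834)/46676 + (-16504/C + 9123/13295) = -1*(-6834)/46676 + (-16504/(-2624) + 9123/13295) = 6834*(1/46676) + (-16504*(-1/2624) + 9123*(1/13295)) = 3417/23338 + (2063/328 + 9123/13295) = 3417/23338 + 30419929/4360760 = 362420509961/50885708440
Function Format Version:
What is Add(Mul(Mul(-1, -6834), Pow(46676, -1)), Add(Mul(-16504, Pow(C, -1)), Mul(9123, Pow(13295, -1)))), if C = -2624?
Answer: Rational(362420509961, 50885708440) ≈ 7.1222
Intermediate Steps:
Add(Mul(Mul(-1, -6834), Pow(46676, -1)), Add(Mul(-16504, Pow(C, -1)), Mul(9123, Pow(13295, -1)))) = Add(Mul(Mul(-1, -6834), Pow(46676, -1)), Add(Mul(-16504, Pow(-2624, -1)), Mul(9123, Pow(13295, -1)))) = Add(Mul(6834, Rational(1, 46676)), Add(Mul(-16504, Rational(-1, 2624)), Mul(9123, Rational(1, 13295)))) = Add(Rational(3417, 23338), Add(Rational(2063, 328), Rational(9123, 13295))) = Add(Rational(3417, 23338), Rational(30419929, 4360760)) = Rational(362420509961, 50885708440)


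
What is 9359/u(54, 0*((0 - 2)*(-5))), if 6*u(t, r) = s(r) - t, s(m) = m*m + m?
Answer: -9359/9 ≈ -1039.9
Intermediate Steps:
s(m) = m + m**2 (s(m) = m**2 + m = m + m**2)
u(t, r) = -t/6 + r*(1 + r)/6 (u(t, r) = (r*(1 + r) - t)/6 = (-t + r*(1 + r))/6 = -t/6 + r*(1 + r)/6)
9359/u(54, 0*((0 - 2)*(-5))) = 9359/(-1/6*54 + (0*((0 - 2)*(-5)))*(1 + 0*((0 - 2)*(-5)))/6) = 9359/(-9 + (0*(-2*(-5)))*(1 + 0*(-2*(-5)))/6) = 9359/(-9 + (0*10)*(1 + 0*10)/6) = 9359/(-9 + (1/6)*0*(1 + 0)) = 9359/(-9 + (1/6)*0*1) = 9359/(-9 + 0) = 9359/(-9) = 9359*(-1/9) = -9359/9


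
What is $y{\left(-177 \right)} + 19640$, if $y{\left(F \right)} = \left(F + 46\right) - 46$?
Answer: $19463$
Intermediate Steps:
$y{\left(F \right)} = F$ ($y{\left(F \right)} = \left(46 + F\right) - 46 = F$)
$y{\left(-177 \right)} + 19640 = -177 + 19640 = 19463$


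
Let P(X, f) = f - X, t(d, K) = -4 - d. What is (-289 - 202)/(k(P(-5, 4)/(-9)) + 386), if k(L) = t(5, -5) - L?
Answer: -491/378 ≈ -1.2989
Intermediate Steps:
k(L) = -9 - L (k(L) = (-4 - 1*5) - L = (-4 - 5) - L = -9 - L)
(-289 - 202)/(k(P(-5, 4)/(-9)) + 386) = (-289 - 202)/((-9 - (4 - 1*(-5))/(-9)) + 386) = -491/((-9 - (4 + 5)*(-1)/9) + 386) = -491/((-9 - 9*(-1)/9) + 386) = -491/((-9 - 1*(-1)) + 386) = -491/((-9 + 1) + 386) = -491/(-8 + 386) = -491/378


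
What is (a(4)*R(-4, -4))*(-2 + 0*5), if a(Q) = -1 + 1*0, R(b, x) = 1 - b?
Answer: 10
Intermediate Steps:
a(Q) = -1 (a(Q) = -1 + 0 = -1)
(a(4)*R(-4, -4))*(-2 + 0*5) = (-(1 - 1*(-4)))*(-2 + 0*5) = (-(1 + 4))*(-2 + 0) = -1*5*(-2) = -5*(-2) = 10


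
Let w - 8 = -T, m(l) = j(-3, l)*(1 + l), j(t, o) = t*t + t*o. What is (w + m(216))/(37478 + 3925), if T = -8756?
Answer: -129899/41403 ≈ -3.1374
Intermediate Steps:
j(t, o) = t² + o*t
m(l) = (1 + l)*(9 - 3*l) (m(l) = (-3*(l - 3))*(1 + l) = (-3*(-3 + l))*(1 + l) = (9 - 3*l)*(1 + l) = (1 + l)*(9 - 3*l))
w = 8764 (w = 8 - 1*(-8756) = 8 + 8756 = 8764)
(w + m(216))/(37478 + 3925) = (8764 + 3*(1 + 216)*(3 - 1*216))/(37478 + 3925) = (8764 + 3*217*(3 - 216))/41403 = (8764 + 3*217*(-213))*(1/41403) = (8764 - 138663)*(1/41403) = -129899*1/41403 = -129899/41403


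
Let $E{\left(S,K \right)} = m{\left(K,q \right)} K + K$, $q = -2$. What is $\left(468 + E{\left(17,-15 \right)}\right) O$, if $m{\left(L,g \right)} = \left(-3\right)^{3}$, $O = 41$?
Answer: $35178$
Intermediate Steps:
$m{\left(L,g \right)} = -27$
$E{\left(S,K \right)} = - 26 K$ ($E{\left(S,K \right)} = - 27 K + K = - 26 K$)
$\left(468 + E{\left(17,-15 \right)}\right) O = \left(468 - -390\right) 41 = \left(468 + 390\right) 41 = 858 \cdot 41 = 35178$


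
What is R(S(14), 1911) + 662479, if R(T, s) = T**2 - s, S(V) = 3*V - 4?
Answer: 662012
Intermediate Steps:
S(V) = -4 + 3*V
R(S(14), 1911) + 662479 = ((-4 + 3*14)**2 - 1*1911) + 662479 = ((-4 + 42)**2 - 1911) + 662479 = (38**2 - 1911) + 662479 = (1444 - 1911) + 662479 = -467 + 662479 = 662012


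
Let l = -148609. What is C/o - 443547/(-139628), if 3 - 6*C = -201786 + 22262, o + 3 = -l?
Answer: 392303609/116135589 ≈ 3.3780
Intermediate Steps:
o = 148606 (o = -3 - 1*(-148609) = -3 + 148609 = 148606)
C = 179527/6 (C = ½ - (-201786 + 22262)/6 = ½ - ⅙*(-179524) = ½ + 89762/3 = 179527/6 ≈ 29921.)
C/o - 443547/(-139628) = (179527/6)/148606 - 443547/(-139628) = (179527/6)*(1/148606) - 443547*(-1/139628) = 179527/891636 + 443547/139628 = 392303609/116135589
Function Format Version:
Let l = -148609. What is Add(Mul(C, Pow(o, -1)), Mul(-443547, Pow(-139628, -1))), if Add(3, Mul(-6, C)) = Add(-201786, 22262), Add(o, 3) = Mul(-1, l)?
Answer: Rational(392303609, 116135589) ≈ 3.3780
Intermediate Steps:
o = 148606 (o = Add(-3, Mul(-1, -148609)) = Add(-3, 148609) = 148606)
C = Rational(179527, 6) (C = Add(Rational(1, 2), Mul(Rational(-1, 6), Add(-201786, 22262))) = Add(Rational(1, 2), Mul(Rational(-1, 6), -179524)) = Add(Rational(1, 2), Rational(89762, 3)) = Rational(179527, 6) ≈ 29921.)
Add(Mul(C, Pow(o, -1)), Mul(-443547, Pow(-139628, -1))) = Add(Mul(Rational(179527, 6), Pow(148606, -1)), Mul(-443547, Pow(-139628, -1))) = Add(Mul(Rational(179527, 6), Rational(1, 148606)), Mul(-443547, Rational(-1, 139628))) = Add(Rational(179527, 891636), Rational(443547, 139628)) = Rational(392303609, 116135589)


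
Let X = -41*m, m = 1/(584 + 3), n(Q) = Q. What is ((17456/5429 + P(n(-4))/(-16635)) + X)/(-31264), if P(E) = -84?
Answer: -55672771279/552464066038240 ≈ -0.00010077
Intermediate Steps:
m = 1/587 ≈ 0.0017036
X = -41/587 (X = -41*1/587 = -41/587 ≈ -0.069847)
((17456/5429 + P(n(-4))/(-16635)) + X)/(-31264) = ((17456/5429 - 84/(-16635)) - 41/587)/(-31264) = ((17456*(1/5429) - 84*(-1/16635)) - 41/587)*(-1/31264) = ((17456/5429 + 28/5545) - 41/587)*(-1/31264) = (96945532/30103805 - 41/587)*(-1/31264) = (55672771279/17670933535)*(-1/31264) = -55672771279/552464066038240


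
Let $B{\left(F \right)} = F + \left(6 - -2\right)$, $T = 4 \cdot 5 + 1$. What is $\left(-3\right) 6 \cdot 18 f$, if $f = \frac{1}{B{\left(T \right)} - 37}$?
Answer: $\frac{81}{2} \approx 40.5$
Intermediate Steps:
$T = 21$ ($T = 20 + 1 = 21$)
$B{\left(F \right)} = 8 + F$ ($B{\left(F \right)} = F + \left(6 + 2\right) = F + 8 = 8 + F$)
$f = - \frac{1}{8}$ ($f = \frac{1}{\left(8 + 21\right) - 37} = \frac{1}{29 - 37} = \frac{1}{-8} = - \frac{1}{8} \approx -0.125$)
$\left(-3\right) 6 \cdot 18 f = \left(-3\right) 6 \cdot 18 \left(- \frac{1}{8}\right) = \left(-18\right) 18 \left(- \frac{1}{8}\right) = \left(-324\right) \left(- \frac{1}{8}\right) = \frac{81}{2}$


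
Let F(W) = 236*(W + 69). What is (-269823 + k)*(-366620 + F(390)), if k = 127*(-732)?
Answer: 93706430952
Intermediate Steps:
F(W) = 16284 + 236*W (F(W) = 236*(69 + W) = 16284 + 236*W)
k = -92964
(-269823 + k)*(-366620 + F(390)) = (-269823 - 92964)*(-366620 + (16284 + 236*390)) = -362787*(-366620 + (16284 + 92040)) = -362787*(-366620 + 108324) = -362787*(-258296) = 93706430952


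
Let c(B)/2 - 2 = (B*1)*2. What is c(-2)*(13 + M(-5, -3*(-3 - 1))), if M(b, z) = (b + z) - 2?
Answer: -72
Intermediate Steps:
c(B) = 4 + 4*B (c(B) = 4 + 2*((B*1)*2) = 4 + 2*(B*2) = 4 + 2*(2*B) = 4 + 4*B)
M(b, z) = -2 + b + z
c(-2)*(13 + M(-5, -3*(-3 - 1))) = (4 + 4*(-2))*(13 + (-2 - 5 - 3*(-3 - 1))) = (4 - 8)*(13 + (-2 - 5 - 3*(-4))) = -4*(13 + (-2 - 5 + 12)) = -4*(13 + 5) = -4*18 = -72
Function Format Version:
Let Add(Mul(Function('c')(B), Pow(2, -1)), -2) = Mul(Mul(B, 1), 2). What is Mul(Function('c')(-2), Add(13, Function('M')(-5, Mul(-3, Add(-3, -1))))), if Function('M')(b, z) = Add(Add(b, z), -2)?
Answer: -72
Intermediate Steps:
Function('c')(B) = Add(4, Mul(4, B)) (Function('c')(B) = Add(4, Mul(2, Mul(Mul(B, 1), 2))) = Add(4, Mul(2, Mul(B, 2))) = Add(4, Mul(2, Mul(2, B))) = Add(4, Mul(4, B)))
Function('M')(b, z) = Add(-2, b, z)
Mul(Function('c')(-2), Add(13, Function('M')(-5, Mul(-3, Add(-3, -1))))) = Mul(Add(4, Mul(4, -2)), Add(13, Add(-2, -5, Mul(-3, Add(-3, -1))))) = Mul(Add(4, -8), Add(13, Add(-2, -5, Mul(-3, -4)))) = Mul(-4, Add(13, Add(-2, -5, 12))) = Mul(-4, Add(13, 5)) = Mul(-4, 18) = -72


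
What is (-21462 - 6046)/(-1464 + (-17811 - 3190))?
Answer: 27508/22465 ≈ 1.2245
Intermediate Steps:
(-21462 - 6046)/(-1464 + (-17811 - 3190)) = -27508/(-1464 - 21001) = -27508/(-22465) = -27508*(-1/22465) = 27508/22465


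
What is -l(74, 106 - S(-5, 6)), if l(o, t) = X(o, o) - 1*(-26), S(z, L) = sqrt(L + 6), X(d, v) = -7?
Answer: -19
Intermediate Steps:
S(z, L) = sqrt(6 + L)
l(o, t) = 19 (l(o, t) = -7 - 1*(-26) = -7 + 26 = 19)
-l(74, 106 - S(-5, 6)) = -1*19 = -19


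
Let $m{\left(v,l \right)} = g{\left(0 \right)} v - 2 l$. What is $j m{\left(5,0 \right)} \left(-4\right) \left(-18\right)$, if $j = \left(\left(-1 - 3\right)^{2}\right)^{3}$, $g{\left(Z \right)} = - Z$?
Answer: $0$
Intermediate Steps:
$m{\left(v,l \right)} = - 2 l$ ($m{\left(v,l \right)} = \left(-1\right) 0 v - 2 l = 0 v - 2 l = 0 - 2 l = - 2 l$)
$j = 4096$ ($j = \left(\left(-4\right)^{2}\right)^{3} = 16^{3} = 4096$)
$j m{\left(5,0 \right)} \left(-4\right) \left(-18\right) = 4096 \left(-2\right) 0 \left(-4\right) \left(-18\right) = 4096 \cdot 0 \left(-4\right) \left(-18\right) = 4096 \cdot 0 \left(-18\right) = 0 \left(-18\right) = 0$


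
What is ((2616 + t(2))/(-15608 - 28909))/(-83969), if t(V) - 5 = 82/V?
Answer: 242/339822543 ≈ 7.1214e-7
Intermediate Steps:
t(V) = 5 + 82/V
((2616 + t(2))/(-15608 - 28909))/(-83969) = ((2616 + (5 + 82/2))/(-15608 - 28909))/(-83969) = ((2616 + (5 + 82*(1/2)))/(-44517))*(-1/83969) = ((2616 + (5 + 41))*(-1/44517))*(-1/83969) = ((2616 + 46)*(-1/44517))*(-1/83969) = (2662*(-1/44517))*(-1/83969) = -242/4047*(-1/83969) = 242/339822543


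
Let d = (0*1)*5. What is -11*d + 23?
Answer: 23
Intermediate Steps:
d = 0 (d = 0*5 = 0)
-11*d + 23 = -11*0 + 23 = 0 + 23 = 23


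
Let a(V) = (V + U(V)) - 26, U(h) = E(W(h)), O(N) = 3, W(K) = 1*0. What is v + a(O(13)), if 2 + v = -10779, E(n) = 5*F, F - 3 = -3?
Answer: -10804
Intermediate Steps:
F = 0 (F = 3 - 3 = 0)
W(K) = 0
E(n) = 0 (E(n) = 5*0 = 0)
U(h) = 0
v = -10781 (v = -2 - 10779 = -10781)
a(V) = -26 + V (a(V) = (V + 0) - 26 = V - 26 = -26 + V)
v + a(O(13)) = -10781 + (-26 + 3) = -10781 - 23 = -10804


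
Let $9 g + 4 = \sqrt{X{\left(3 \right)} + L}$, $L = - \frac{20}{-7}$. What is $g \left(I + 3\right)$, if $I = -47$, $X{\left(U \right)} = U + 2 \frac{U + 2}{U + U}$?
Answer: $\frac{176}{9} - \frac{44 \sqrt{3318}}{189} \approx 6.1455$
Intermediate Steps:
$X{\left(U \right)} = U + \frac{2 + U}{U}$ ($X{\left(U \right)} = U + 2 \frac{2 + U}{2 U} = U + \frac{2 + U}{U}$)
$L = \frac{20}{7}$ ($L = \left(-20\right) \left(- \frac{1}{7}\right) = \frac{20}{7} \approx 2.8571$)
$g = - \frac{4}{9} + \frac{\sqrt{3318}}{189}$ ($g = - \frac{4}{9} + \frac{\sqrt{\left(1 + 3 + \frac{2}{3}\right) + \frac{20}{7}}}{9} = - \frac{4}{9} + \frac{\sqrt{\frac{14}{3} + \frac{20}{7}}}{9} = - \frac{4}{9} + \frac{\sqrt{\frac{158}{21}}}{9} = - \frac{4}{9} + \frac{\frac{1}{21} \sqrt{3318}}{9} = - \frac{4}{9} + \frac{\sqrt{3318}}{189} \approx -0.13967$)
$g \left(I + 3\right) = \left(- \frac{4}{9} + \frac{\sqrt{3318}}{189}\right) \left(-47 + 3\right) = \left(- \frac{4}{9} + \frac{\sqrt{3318}}{189}\right) \left(-44\right) = \frac{176}{9} - \frac{44 \sqrt{3318}}{189}$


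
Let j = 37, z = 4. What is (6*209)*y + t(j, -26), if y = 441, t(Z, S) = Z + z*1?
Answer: 553055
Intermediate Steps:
t(Z, S) = 4 + Z (t(Z, S) = Z + 4*1 = Z + 4 = 4 + Z)
(6*209)*y + t(j, -26) = (6*209)*441 + (4 + 37) = 1254*441 + 41 = 553014 + 41 = 553055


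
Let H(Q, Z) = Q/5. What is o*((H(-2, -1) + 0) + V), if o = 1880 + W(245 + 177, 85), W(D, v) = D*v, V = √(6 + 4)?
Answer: -15100 + 37750*√10 ≈ 1.0428e+5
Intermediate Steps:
H(Q, Z) = Q/5 (H(Q, Z) = Q*(⅕) = Q/5)
V = √10 ≈ 3.1623
o = 37750 (o = 1880 + (245 + 177)*85 = 1880 + 422*85 = 1880 + 35870 = 37750)
o*((H(-2, -1) + 0) + V) = 37750*(((⅕)*(-2) + 0) + √10) = 37750*((-⅖ + 0) + √10) = 37750*(-⅖ + √10) = -15100 + 37750*√10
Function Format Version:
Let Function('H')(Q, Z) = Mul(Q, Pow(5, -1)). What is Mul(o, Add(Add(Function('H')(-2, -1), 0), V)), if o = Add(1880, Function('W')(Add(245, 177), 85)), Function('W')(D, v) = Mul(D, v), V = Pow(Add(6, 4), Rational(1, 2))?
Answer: Add(-15100, Mul(37750, Pow(10, Rational(1, 2)))) ≈ 1.0428e+5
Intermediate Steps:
Function('H')(Q, Z) = Mul(Rational(1, 5), Q) (Function('H')(Q, Z) = Mul(Q, Rational(1, 5)) = Mul(Rational(1, 5), Q))
V = Pow(10, Rational(1, 2)) ≈ 3.1623
o = 37750 (o = Add(1880, Mul(Add(245, 177), 85)) = Add(1880, Mul(422, 85)) = Add(1880, 35870) = 37750)
Mul(o, Add(Add(Function('H')(-2, -1), 0), V)) = Mul(37750, Add(Add(Mul(Rational(1, 5), -2), 0), Pow(10, Rational(1, 2)))) = Mul(37750, Add(Add(Rational(-2, 5), 0), Pow(10, Rational(1, 2)))) = Mul(37750, Add(Rational(-2, 5), Pow(10, Rational(1, 2)))) = Add(-15100, Mul(37750, Pow(10, Rational(1, 2))))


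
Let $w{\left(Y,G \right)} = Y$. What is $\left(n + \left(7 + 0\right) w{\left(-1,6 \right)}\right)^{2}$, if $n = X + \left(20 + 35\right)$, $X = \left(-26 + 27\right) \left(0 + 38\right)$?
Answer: $7396$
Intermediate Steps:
$X = 38$ ($X = 1 \cdot 38 = 38$)
$n = 93$ ($n = 38 + \left(20 + 35\right) = 38 + 55 = 93$)
$\left(n + \left(7 + 0\right) w{\left(-1,6 \right)}\right)^{2} = \left(93 + \left(7 + 0\right) \left(-1\right)\right)^{2} = \left(93 + 7 \left(-1\right)\right)^{2} = \left(93 - 7\right)^{2} = 86^{2} = 7396$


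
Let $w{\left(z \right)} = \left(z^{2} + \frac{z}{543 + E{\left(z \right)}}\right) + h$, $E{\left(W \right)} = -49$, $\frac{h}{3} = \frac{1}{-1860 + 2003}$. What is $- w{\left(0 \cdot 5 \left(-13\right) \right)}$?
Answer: $- \frac{3}{143} \approx -0.020979$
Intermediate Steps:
$h = \frac{3}{143}$ ($h = \frac{3}{-1860 + 2003} = \frac{3}{143} \approx 0.020979$)
$w{\left(z \right)} = \frac{3}{143} + z^{2} + \frac{z}{494}$ ($w{\left(z \right)} = \left(z^{2} + \frac{z}{543 - 49}\right) + \frac{3}{143} = \left(z^{2} + \frac{z}{494}\right) + \frac{3}{143} = \frac{3}{143} + z^{2} + \frac{z}{494}$)
$- w{\left(0 \cdot 5 \left(-13\right) \right)} = - (\frac{3}{143} + \left(0 \cdot 5 \left(-13\right)\right)^{2} + \frac{0 \cdot 5 \left(-13\right)}{494}) = - (\frac{3}{143} + \left(0 \left(-13\right)\right)^{2} + \frac{0 \left(-13\right)}{494}) = - (\frac{3}{143} + 0^{2} + \frac{1}{494} \cdot 0) = - (\frac{3}{143} + 0 + 0) = \left(-1\right) \frac{3}{143} = - \frac{3}{143}$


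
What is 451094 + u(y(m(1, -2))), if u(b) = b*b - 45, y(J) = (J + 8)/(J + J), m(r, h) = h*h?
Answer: 1804205/4 ≈ 4.5105e+5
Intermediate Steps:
m(r, h) = h²
y(J) = (8 + J)/(2*J) (y(J) = (8 + J)/((2*J)) = (8 + J)*(1/(2*J)) = (8 + J)/(2*J))
u(b) = -45 + b² (u(b) = b² - 45 = -45 + b²)
451094 + u(y(m(1, -2))) = 451094 + (-45 + ((8 + (-2)²)/(2*((-2)²)))²) = 451094 + (-45 + ((½)*(8 + 4)/4)²) = 451094 + (-45 + ((½)*(¼)*12)²) = 451094 + (-45 + (3/2)²) = 451094 + (-45 + 9/4) = 451094 - 171/4 = 1804205/4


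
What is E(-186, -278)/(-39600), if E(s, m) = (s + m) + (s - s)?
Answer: 29/2475 ≈ 0.011717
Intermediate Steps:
E(s, m) = m + s (E(s, m) = (m + s) + 0 = m + s)
E(-186, -278)/(-39600) = (-278 - 186)/(-39600) = -464*(-1/39600) = 29/2475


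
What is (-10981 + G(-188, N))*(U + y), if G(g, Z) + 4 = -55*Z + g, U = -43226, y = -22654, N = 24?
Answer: 823038840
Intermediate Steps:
G(g, Z) = -4 + g - 55*Z (G(g, Z) = -4 + (-55*Z + g) = -4 + (g - 55*Z) = -4 + g - 55*Z)
(-10981 + G(-188, N))*(U + y) = (-10981 + (-4 - 188 - 55*24))*(-43226 - 22654) = (-10981 + (-4 - 188 - 1320))*(-65880) = (-10981 - 1512)*(-65880) = -12493*(-65880) = 823038840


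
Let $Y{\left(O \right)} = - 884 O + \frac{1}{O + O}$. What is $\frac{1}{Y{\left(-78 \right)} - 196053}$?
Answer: $- \frac{156}{19827757} \approx -7.8678 \cdot 10^{-6}$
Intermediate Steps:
$Y{\left(O \right)} = \frac{1}{2 O} - 884 O$ ($Y{\left(O \right)} = - 884 O + \frac{1}{2 O} = \frac{1}{2 O} - 884 O$)
$\frac{1}{Y{\left(-78 \right)} - 196053} = \frac{1}{\left(\frac{1}{2 \left(-78\right)} - -68952\right) - 196053} = \frac{1}{\left(\frac{1}{2} \left(- \frac{1}{78}\right) + 68952\right) - 196053} = \frac{1}{\left(- \frac{1}{156} + 68952\right) - 196053} = \frac{1}{\frac{10756511}{156} - 196053} = \frac{1}{- \frac{19827757}{156}} = - \frac{156}{19827757}$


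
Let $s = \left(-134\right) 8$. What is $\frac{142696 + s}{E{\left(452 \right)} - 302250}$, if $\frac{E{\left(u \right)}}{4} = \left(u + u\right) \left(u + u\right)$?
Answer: $\frac{10116}{211901} \approx 0.047739$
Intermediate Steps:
$E{\left(u \right)} = 16 u^{2}$ ($E{\left(u \right)} = 4 \left(u + u\right) \left(u + u\right) = 4 \cdot 2 u 2 u = 4 \cdot 4 u^{2} = 16 u^{2}$)
$s = -1072$
$\frac{142696 + s}{E{\left(452 \right)} - 302250} = \frac{142696 - 1072}{16 \cdot 452^{2} - 302250} = \frac{141624}{16 \cdot 204304 - 302250} = \frac{141624}{3268864 - 302250} = \frac{141624}{2966614} = 141624 \cdot \frac{1}{2966614} = \frac{10116}{211901}$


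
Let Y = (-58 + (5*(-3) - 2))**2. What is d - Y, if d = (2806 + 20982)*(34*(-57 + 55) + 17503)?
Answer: 414738155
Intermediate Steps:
d = 414743780 (d = 23788*(34*(-2) + 17503) = 23788*(-68 + 17503) = 23788*17435 = 414743780)
Y = 5625 (Y = (-58 + (-15 - 2))**2 = (-58 - 17)**2 = (-75)**2 = 5625)
d - Y = 414743780 - 1*5625 = 414743780 - 5625 = 414738155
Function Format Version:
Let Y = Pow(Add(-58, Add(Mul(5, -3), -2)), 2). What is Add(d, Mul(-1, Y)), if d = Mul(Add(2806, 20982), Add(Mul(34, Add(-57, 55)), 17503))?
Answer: 414738155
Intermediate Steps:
d = 414743780 (d = Mul(23788, Add(Mul(34, -2), 17503)) = Mul(23788, Add(-68, 17503)) = Mul(23788, 17435) = 414743780)
Y = 5625 (Y = Pow(Add(-58, Add(-15, -2)), 2) = Pow(Add(-58, -17), 2) = Pow(-75, 2) = 5625)
Add(d, Mul(-1, Y)) = Add(414743780, Mul(-1, 5625)) = Add(414743780, -5625) = 414738155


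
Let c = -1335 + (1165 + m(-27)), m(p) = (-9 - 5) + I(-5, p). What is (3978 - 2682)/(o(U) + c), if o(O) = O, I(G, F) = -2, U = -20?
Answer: -648/103 ≈ -6.2913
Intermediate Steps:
m(p) = -16 (m(p) = (-9 - 5) - 2 = -14 - 2 = -16)
c = -186 (c = -1335 + (1165 - 16) = -1335 + 1149 = -186)
(3978 - 2682)/(o(U) + c) = (3978 - 2682)/(-20 - 186) = 1296/(-206) = 1296*(-1/206) = -648/103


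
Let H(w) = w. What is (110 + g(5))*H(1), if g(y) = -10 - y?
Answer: 95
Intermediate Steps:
(110 + g(5))*H(1) = (110 + (-10 - 1*5))*1 = (110 + (-10 - 5))*1 = (110 - 15)*1 = 95*1 = 95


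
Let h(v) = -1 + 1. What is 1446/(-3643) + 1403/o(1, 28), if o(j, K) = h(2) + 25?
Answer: 5074979/91075 ≈ 55.723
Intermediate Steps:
h(v) = 0
o(j, K) = 25 (o(j, K) = 0 + 25 = 25)
1446/(-3643) + 1403/o(1, 28) = 1446/(-3643) + 1403/25 = 1446*(-1/3643) + 1403*(1/25) = -1446/3643 + 1403/25 = 5074979/91075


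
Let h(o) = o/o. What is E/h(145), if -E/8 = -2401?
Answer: 19208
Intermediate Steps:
E = 19208 (E = -8*(-2401) = 19208)
h(o) = 1
E/h(145) = 19208/1 = 19208*1 = 19208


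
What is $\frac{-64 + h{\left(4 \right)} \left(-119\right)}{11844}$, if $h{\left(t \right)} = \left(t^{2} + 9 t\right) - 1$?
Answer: $- \frac{6133}{11844} \approx -0.51781$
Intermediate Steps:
$h{\left(t \right)} = -1 + t^{2} + 9 t$
$\frac{-64 + h{\left(4 \right)} \left(-119\right)}{11844} = \frac{-64 + \left(-1 + 4^{2} + 9 \cdot 4\right) \left(-119\right)}{11844} = \left(-64 + \left(-1 + 16 + 36\right) \left(-119\right)\right) \frac{1}{11844} = \left(-64 + 51 \left(-119\right)\right) \frac{1}{11844} = \left(-64 - 6069\right) \frac{1}{11844} = \left(-6133\right) \frac{1}{11844} = - \frac{6133}{11844}$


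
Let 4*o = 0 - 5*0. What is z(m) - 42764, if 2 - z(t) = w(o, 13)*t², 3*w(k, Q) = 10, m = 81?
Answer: -64632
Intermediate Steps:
o = 0 (o = (0 - 5*0)/4 = (0 + 0)/4 = (¼)*0 = 0)
w(k, Q) = 10/3 (w(k, Q) = (⅓)*10 = 10/3)
z(t) = 2 - 10*t²/3
z(m) - 42764 = (2 - 10/3*81²) - 42764 = (2 - 10/3*6561) - 42764 = (2 - 21870) - 42764 = -21868 - 42764 = -64632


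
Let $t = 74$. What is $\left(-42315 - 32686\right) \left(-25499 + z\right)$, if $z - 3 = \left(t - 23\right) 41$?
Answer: $1755398405$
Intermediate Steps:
$z = 2094$ ($z = 3 + \left(74 - 23\right) 41 = 3 + 51 \cdot 41 = 3 + 2091 = 2094$)
$\left(-42315 - 32686\right) \left(-25499 + z\right) = \left(-42315 - 32686\right) \left(-25499 + 2094\right) = \left(-75001\right) \left(-23405\right) = 1755398405$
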